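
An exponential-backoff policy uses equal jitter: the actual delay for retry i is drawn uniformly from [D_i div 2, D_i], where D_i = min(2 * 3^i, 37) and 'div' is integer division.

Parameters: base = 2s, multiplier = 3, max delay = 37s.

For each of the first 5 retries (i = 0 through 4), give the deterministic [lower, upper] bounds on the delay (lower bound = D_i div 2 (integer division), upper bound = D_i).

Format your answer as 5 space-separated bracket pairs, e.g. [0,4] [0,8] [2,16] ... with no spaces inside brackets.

Computing bounds per retry:
  i=0: D_i=min(2*3^0,37)=2, bounds=[1,2]
  i=1: D_i=min(2*3^1,37)=6, bounds=[3,6]
  i=2: D_i=min(2*3^2,37)=18, bounds=[9,18]
  i=3: D_i=min(2*3^3,37)=37, bounds=[18,37]
  i=4: D_i=min(2*3^4,37)=37, bounds=[18,37]

Answer: [1,2] [3,6] [9,18] [18,37] [18,37]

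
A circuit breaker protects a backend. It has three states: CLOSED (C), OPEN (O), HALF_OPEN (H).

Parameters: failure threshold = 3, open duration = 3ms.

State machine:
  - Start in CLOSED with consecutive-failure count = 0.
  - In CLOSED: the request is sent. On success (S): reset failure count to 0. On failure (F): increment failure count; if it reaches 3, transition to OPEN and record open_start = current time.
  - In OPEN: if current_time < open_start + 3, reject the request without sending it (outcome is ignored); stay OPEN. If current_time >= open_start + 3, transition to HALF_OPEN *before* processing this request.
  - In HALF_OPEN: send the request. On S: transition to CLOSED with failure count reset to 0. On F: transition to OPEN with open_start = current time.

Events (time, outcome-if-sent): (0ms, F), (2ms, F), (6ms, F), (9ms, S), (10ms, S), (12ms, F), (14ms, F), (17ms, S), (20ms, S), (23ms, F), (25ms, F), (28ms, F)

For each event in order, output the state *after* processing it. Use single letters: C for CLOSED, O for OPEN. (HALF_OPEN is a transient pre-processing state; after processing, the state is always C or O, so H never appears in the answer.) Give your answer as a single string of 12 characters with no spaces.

State after each event:
  event#1 t=0ms outcome=F: state=CLOSED
  event#2 t=2ms outcome=F: state=CLOSED
  event#3 t=6ms outcome=F: state=OPEN
  event#4 t=9ms outcome=S: state=CLOSED
  event#5 t=10ms outcome=S: state=CLOSED
  event#6 t=12ms outcome=F: state=CLOSED
  event#7 t=14ms outcome=F: state=CLOSED
  event#8 t=17ms outcome=S: state=CLOSED
  event#9 t=20ms outcome=S: state=CLOSED
  event#10 t=23ms outcome=F: state=CLOSED
  event#11 t=25ms outcome=F: state=CLOSED
  event#12 t=28ms outcome=F: state=OPEN

Answer: CCOCCCCCCCCO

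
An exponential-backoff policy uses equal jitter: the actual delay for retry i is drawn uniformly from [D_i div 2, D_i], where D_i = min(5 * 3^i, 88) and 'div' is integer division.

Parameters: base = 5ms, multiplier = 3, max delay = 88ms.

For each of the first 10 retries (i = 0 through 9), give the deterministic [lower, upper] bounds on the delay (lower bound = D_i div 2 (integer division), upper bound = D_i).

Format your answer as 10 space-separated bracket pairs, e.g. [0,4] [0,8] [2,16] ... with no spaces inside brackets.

Computing bounds per retry:
  i=0: D_i=min(5*3^0,88)=5, bounds=[2,5]
  i=1: D_i=min(5*3^1,88)=15, bounds=[7,15]
  i=2: D_i=min(5*3^2,88)=45, bounds=[22,45]
  i=3: D_i=min(5*3^3,88)=88, bounds=[44,88]
  i=4: D_i=min(5*3^4,88)=88, bounds=[44,88]
  i=5: D_i=min(5*3^5,88)=88, bounds=[44,88]
  i=6: D_i=min(5*3^6,88)=88, bounds=[44,88]
  i=7: D_i=min(5*3^7,88)=88, bounds=[44,88]
  i=8: D_i=min(5*3^8,88)=88, bounds=[44,88]
  i=9: D_i=min(5*3^9,88)=88, bounds=[44,88]

Answer: [2,5] [7,15] [22,45] [44,88] [44,88] [44,88] [44,88] [44,88] [44,88] [44,88]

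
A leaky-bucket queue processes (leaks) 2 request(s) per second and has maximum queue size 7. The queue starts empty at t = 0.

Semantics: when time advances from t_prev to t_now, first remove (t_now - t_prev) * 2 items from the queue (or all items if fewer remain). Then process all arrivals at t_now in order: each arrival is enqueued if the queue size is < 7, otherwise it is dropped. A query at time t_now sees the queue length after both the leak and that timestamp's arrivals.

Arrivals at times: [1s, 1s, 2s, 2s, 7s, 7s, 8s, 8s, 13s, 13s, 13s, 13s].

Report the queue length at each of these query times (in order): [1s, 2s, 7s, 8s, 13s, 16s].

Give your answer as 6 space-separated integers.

Queue lengths at query times:
  query t=1s: backlog = 2
  query t=2s: backlog = 2
  query t=7s: backlog = 2
  query t=8s: backlog = 2
  query t=13s: backlog = 4
  query t=16s: backlog = 0

Answer: 2 2 2 2 4 0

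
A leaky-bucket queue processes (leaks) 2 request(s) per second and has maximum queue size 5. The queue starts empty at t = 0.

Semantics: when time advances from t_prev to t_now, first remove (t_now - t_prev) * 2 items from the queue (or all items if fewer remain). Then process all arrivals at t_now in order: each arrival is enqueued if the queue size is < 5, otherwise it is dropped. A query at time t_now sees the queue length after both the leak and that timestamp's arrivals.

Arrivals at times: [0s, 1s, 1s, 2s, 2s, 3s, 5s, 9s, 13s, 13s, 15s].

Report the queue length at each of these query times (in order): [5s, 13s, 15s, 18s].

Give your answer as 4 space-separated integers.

Queue lengths at query times:
  query t=5s: backlog = 1
  query t=13s: backlog = 2
  query t=15s: backlog = 1
  query t=18s: backlog = 0

Answer: 1 2 1 0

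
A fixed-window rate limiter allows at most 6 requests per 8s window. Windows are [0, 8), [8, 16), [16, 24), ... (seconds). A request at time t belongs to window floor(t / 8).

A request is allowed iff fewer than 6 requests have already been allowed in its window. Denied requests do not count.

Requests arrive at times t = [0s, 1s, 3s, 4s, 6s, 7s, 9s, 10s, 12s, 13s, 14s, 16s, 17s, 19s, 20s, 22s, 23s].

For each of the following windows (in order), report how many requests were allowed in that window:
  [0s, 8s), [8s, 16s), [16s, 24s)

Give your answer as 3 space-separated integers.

Processing requests:
  req#1 t=0s (window 0): ALLOW
  req#2 t=1s (window 0): ALLOW
  req#3 t=3s (window 0): ALLOW
  req#4 t=4s (window 0): ALLOW
  req#5 t=6s (window 0): ALLOW
  req#6 t=7s (window 0): ALLOW
  req#7 t=9s (window 1): ALLOW
  req#8 t=10s (window 1): ALLOW
  req#9 t=12s (window 1): ALLOW
  req#10 t=13s (window 1): ALLOW
  req#11 t=14s (window 1): ALLOW
  req#12 t=16s (window 2): ALLOW
  req#13 t=17s (window 2): ALLOW
  req#14 t=19s (window 2): ALLOW
  req#15 t=20s (window 2): ALLOW
  req#16 t=22s (window 2): ALLOW
  req#17 t=23s (window 2): ALLOW

Allowed counts by window: 6 5 6

Answer: 6 5 6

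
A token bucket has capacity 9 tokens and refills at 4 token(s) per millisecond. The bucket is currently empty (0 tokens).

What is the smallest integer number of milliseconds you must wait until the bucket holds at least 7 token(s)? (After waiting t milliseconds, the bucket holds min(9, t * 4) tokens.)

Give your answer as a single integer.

Need t * 4 >= 7, so t >= 7/4.
Smallest integer t = ceil(7/4) = 2.

Answer: 2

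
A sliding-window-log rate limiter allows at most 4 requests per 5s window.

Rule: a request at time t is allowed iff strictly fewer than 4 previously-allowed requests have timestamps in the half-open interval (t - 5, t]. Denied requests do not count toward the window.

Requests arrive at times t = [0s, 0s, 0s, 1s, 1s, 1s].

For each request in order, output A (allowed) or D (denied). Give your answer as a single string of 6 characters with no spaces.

Tracking allowed requests in the window:
  req#1 t=0s: ALLOW
  req#2 t=0s: ALLOW
  req#3 t=0s: ALLOW
  req#4 t=1s: ALLOW
  req#5 t=1s: DENY
  req#6 t=1s: DENY

Answer: AAAADD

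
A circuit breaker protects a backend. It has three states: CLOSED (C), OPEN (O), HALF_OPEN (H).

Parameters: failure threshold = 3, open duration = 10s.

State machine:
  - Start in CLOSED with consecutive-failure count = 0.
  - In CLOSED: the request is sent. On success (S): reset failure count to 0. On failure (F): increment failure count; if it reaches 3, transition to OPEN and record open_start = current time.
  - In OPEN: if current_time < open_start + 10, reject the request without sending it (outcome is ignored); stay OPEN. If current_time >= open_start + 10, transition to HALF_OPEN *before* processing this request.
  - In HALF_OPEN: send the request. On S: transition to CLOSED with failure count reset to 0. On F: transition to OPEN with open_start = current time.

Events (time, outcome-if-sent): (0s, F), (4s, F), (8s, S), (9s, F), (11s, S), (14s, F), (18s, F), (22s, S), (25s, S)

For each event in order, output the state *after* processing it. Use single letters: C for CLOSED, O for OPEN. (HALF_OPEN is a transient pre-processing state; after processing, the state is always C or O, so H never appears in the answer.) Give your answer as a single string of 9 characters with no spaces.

State after each event:
  event#1 t=0s outcome=F: state=CLOSED
  event#2 t=4s outcome=F: state=CLOSED
  event#3 t=8s outcome=S: state=CLOSED
  event#4 t=9s outcome=F: state=CLOSED
  event#5 t=11s outcome=S: state=CLOSED
  event#6 t=14s outcome=F: state=CLOSED
  event#7 t=18s outcome=F: state=CLOSED
  event#8 t=22s outcome=S: state=CLOSED
  event#9 t=25s outcome=S: state=CLOSED

Answer: CCCCCCCCC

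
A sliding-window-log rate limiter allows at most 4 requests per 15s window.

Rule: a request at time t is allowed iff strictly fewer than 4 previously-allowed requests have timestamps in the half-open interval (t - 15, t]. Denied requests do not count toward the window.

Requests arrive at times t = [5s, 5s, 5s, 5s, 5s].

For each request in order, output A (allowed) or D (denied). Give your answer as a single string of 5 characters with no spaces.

Answer: AAAAD

Derivation:
Tracking allowed requests in the window:
  req#1 t=5s: ALLOW
  req#2 t=5s: ALLOW
  req#3 t=5s: ALLOW
  req#4 t=5s: ALLOW
  req#5 t=5s: DENY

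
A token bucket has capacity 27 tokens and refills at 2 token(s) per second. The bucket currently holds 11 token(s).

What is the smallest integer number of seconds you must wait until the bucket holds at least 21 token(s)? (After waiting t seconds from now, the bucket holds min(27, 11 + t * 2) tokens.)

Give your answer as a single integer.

Need 11 + t * 2 >= 21, so t >= 10/2.
Smallest integer t = ceil(10/2) = 5.

Answer: 5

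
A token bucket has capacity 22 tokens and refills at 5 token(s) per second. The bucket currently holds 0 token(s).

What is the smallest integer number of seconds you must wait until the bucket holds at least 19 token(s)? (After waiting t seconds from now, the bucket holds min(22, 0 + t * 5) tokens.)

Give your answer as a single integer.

Answer: 4

Derivation:
Need 0 + t * 5 >= 19, so t >= 19/5.
Smallest integer t = ceil(19/5) = 4.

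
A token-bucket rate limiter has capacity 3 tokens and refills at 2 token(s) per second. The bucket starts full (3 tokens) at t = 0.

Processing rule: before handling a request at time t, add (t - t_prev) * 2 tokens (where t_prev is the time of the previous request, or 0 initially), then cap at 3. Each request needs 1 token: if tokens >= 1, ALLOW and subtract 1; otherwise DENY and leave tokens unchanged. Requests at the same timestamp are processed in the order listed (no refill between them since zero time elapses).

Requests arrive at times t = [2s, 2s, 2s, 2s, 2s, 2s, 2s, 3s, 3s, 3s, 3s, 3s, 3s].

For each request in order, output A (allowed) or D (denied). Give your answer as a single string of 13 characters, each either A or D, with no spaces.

Simulating step by step:
  req#1 t=2s: ALLOW
  req#2 t=2s: ALLOW
  req#3 t=2s: ALLOW
  req#4 t=2s: DENY
  req#5 t=2s: DENY
  req#6 t=2s: DENY
  req#7 t=2s: DENY
  req#8 t=3s: ALLOW
  req#9 t=3s: ALLOW
  req#10 t=3s: DENY
  req#11 t=3s: DENY
  req#12 t=3s: DENY
  req#13 t=3s: DENY

Answer: AAADDDDAADDDD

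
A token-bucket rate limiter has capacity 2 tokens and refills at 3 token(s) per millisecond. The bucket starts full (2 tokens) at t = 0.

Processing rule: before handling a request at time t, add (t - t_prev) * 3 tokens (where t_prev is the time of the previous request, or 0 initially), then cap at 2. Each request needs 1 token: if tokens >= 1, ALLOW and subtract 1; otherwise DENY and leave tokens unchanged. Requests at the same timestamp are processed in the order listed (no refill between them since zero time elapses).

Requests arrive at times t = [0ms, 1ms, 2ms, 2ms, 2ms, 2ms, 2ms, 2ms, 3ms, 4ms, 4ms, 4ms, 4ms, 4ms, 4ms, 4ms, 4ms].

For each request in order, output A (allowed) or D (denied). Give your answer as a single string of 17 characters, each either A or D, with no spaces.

Simulating step by step:
  req#1 t=0ms: ALLOW
  req#2 t=1ms: ALLOW
  req#3 t=2ms: ALLOW
  req#4 t=2ms: ALLOW
  req#5 t=2ms: DENY
  req#6 t=2ms: DENY
  req#7 t=2ms: DENY
  req#8 t=2ms: DENY
  req#9 t=3ms: ALLOW
  req#10 t=4ms: ALLOW
  req#11 t=4ms: ALLOW
  req#12 t=4ms: DENY
  req#13 t=4ms: DENY
  req#14 t=4ms: DENY
  req#15 t=4ms: DENY
  req#16 t=4ms: DENY
  req#17 t=4ms: DENY

Answer: AAAADDDDAAADDDDDD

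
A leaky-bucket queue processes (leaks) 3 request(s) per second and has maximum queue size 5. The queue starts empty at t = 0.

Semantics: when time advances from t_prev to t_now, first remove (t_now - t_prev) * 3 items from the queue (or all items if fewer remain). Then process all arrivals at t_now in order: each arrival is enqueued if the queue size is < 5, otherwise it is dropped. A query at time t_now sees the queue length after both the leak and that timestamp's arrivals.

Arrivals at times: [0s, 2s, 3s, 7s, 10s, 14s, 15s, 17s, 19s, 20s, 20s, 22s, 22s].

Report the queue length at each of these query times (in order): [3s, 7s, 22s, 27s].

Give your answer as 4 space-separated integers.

Answer: 1 1 2 0

Derivation:
Queue lengths at query times:
  query t=3s: backlog = 1
  query t=7s: backlog = 1
  query t=22s: backlog = 2
  query t=27s: backlog = 0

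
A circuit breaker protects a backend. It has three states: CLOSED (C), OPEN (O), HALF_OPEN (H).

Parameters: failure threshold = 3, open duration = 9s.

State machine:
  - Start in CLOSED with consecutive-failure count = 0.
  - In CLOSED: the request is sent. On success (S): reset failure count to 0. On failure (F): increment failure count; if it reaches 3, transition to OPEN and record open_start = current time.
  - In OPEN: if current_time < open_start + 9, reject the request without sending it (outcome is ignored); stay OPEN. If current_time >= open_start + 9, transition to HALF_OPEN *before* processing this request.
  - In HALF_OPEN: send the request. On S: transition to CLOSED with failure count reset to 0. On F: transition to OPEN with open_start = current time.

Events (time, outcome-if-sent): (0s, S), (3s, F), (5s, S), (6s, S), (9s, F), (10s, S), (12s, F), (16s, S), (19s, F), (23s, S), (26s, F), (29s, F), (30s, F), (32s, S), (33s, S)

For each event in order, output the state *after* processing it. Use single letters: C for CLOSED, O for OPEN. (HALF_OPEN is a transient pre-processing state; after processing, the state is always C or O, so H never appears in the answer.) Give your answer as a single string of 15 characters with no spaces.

Answer: CCCCCCCCCCCCOOO

Derivation:
State after each event:
  event#1 t=0s outcome=S: state=CLOSED
  event#2 t=3s outcome=F: state=CLOSED
  event#3 t=5s outcome=S: state=CLOSED
  event#4 t=6s outcome=S: state=CLOSED
  event#5 t=9s outcome=F: state=CLOSED
  event#6 t=10s outcome=S: state=CLOSED
  event#7 t=12s outcome=F: state=CLOSED
  event#8 t=16s outcome=S: state=CLOSED
  event#9 t=19s outcome=F: state=CLOSED
  event#10 t=23s outcome=S: state=CLOSED
  event#11 t=26s outcome=F: state=CLOSED
  event#12 t=29s outcome=F: state=CLOSED
  event#13 t=30s outcome=F: state=OPEN
  event#14 t=32s outcome=S: state=OPEN
  event#15 t=33s outcome=S: state=OPEN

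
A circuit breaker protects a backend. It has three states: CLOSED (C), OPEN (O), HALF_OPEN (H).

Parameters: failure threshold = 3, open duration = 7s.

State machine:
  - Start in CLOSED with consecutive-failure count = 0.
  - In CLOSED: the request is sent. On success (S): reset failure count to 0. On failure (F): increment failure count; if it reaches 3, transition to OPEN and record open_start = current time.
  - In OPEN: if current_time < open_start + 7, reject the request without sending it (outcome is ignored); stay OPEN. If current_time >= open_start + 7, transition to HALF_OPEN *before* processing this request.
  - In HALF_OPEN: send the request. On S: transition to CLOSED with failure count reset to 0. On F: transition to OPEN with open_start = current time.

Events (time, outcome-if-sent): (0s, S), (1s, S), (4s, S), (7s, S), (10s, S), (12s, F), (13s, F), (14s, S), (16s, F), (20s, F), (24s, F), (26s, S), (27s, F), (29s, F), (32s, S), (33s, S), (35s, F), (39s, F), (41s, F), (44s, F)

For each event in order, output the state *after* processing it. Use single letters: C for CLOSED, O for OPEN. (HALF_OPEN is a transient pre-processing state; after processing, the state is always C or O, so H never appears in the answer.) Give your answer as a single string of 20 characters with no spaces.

Answer: CCCCCCCCCCOOOOCCCCOO

Derivation:
State after each event:
  event#1 t=0s outcome=S: state=CLOSED
  event#2 t=1s outcome=S: state=CLOSED
  event#3 t=4s outcome=S: state=CLOSED
  event#4 t=7s outcome=S: state=CLOSED
  event#5 t=10s outcome=S: state=CLOSED
  event#6 t=12s outcome=F: state=CLOSED
  event#7 t=13s outcome=F: state=CLOSED
  event#8 t=14s outcome=S: state=CLOSED
  event#9 t=16s outcome=F: state=CLOSED
  event#10 t=20s outcome=F: state=CLOSED
  event#11 t=24s outcome=F: state=OPEN
  event#12 t=26s outcome=S: state=OPEN
  event#13 t=27s outcome=F: state=OPEN
  event#14 t=29s outcome=F: state=OPEN
  event#15 t=32s outcome=S: state=CLOSED
  event#16 t=33s outcome=S: state=CLOSED
  event#17 t=35s outcome=F: state=CLOSED
  event#18 t=39s outcome=F: state=CLOSED
  event#19 t=41s outcome=F: state=OPEN
  event#20 t=44s outcome=F: state=OPEN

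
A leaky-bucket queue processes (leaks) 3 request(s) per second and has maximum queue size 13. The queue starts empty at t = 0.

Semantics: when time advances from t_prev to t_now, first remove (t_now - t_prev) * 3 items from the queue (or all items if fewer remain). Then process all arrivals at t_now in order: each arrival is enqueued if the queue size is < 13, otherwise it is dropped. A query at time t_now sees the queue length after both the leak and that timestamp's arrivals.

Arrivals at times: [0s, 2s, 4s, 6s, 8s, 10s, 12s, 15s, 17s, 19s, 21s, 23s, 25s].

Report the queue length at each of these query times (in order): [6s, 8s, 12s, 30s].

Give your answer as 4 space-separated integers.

Answer: 1 1 1 0

Derivation:
Queue lengths at query times:
  query t=6s: backlog = 1
  query t=8s: backlog = 1
  query t=12s: backlog = 1
  query t=30s: backlog = 0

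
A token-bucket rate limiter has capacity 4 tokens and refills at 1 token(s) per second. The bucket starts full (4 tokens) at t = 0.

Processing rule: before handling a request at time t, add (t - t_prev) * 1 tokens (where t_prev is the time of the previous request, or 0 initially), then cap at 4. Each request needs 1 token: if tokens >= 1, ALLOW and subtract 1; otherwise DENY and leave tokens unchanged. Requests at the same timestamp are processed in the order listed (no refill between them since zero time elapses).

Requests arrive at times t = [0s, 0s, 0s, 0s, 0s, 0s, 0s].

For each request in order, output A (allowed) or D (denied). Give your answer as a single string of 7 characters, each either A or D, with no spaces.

Simulating step by step:
  req#1 t=0s: ALLOW
  req#2 t=0s: ALLOW
  req#3 t=0s: ALLOW
  req#4 t=0s: ALLOW
  req#5 t=0s: DENY
  req#6 t=0s: DENY
  req#7 t=0s: DENY

Answer: AAAADDD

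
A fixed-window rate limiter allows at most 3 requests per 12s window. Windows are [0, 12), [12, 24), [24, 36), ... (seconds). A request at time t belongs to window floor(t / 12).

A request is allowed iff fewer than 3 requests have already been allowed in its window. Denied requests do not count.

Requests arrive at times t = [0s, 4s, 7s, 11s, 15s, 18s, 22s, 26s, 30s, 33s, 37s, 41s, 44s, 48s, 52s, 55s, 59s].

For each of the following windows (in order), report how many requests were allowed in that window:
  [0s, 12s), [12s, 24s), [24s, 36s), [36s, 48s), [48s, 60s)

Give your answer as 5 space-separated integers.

Answer: 3 3 3 3 3

Derivation:
Processing requests:
  req#1 t=0s (window 0): ALLOW
  req#2 t=4s (window 0): ALLOW
  req#3 t=7s (window 0): ALLOW
  req#4 t=11s (window 0): DENY
  req#5 t=15s (window 1): ALLOW
  req#6 t=18s (window 1): ALLOW
  req#7 t=22s (window 1): ALLOW
  req#8 t=26s (window 2): ALLOW
  req#9 t=30s (window 2): ALLOW
  req#10 t=33s (window 2): ALLOW
  req#11 t=37s (window 3): ALLOW
  req#12 t=41s (window 3): ALLOW
  req#13 t=44s (window 3): ALLOW
  req#14 t=48s (window 4): ALLOW
  req#15 t=52s (window 4): ALLOW
  req#16 t=55s (window 4): ALLOW
  req#17 t=59s (window 4): DENY

Allowed counts by window: 3 3 3 3 3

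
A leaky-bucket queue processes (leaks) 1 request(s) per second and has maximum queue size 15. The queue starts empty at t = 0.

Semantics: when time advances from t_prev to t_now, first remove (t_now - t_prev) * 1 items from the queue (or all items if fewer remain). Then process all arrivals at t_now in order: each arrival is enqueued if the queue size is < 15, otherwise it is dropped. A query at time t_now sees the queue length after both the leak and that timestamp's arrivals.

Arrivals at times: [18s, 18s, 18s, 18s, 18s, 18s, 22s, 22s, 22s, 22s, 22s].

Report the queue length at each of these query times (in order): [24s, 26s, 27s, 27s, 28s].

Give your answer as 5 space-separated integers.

Queue lengths at query times:
  query t=24s: backlog = 5
  query t=26s: backlog = 3
  query t=27s: backlog = 2
  query t=27s: backlog = 2
  query t=28s: backlog = 1

Answer: 5 3 2 2 1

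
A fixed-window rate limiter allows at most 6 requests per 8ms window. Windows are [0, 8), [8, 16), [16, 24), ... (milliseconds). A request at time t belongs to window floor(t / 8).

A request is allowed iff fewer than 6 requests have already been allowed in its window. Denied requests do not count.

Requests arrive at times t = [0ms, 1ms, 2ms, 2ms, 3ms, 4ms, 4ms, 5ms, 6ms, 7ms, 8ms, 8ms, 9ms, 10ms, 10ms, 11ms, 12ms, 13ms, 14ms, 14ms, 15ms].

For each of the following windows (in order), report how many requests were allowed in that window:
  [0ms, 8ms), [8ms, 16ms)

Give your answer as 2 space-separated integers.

Processing requests:
  req#1 t=0ms (window 0): ALLOW
  req#2 t=1ms (window 0): ALLOW
  req#3 t=2ms (window 0): ALLOW
  req#4 t=2ms (window 0): ALLOW
  req#5 t=3ms (window 0): ALLOW
  req#6 t=4ms (window 0): ALLOW
  req#7 t=4ms (window 0): DENY
  req#8 t=5ms (window 0): DENY
  req#9 t=6ms (window 0): DENY
  req#10 t=7ms (window 0): DENY
  req#11 t=8ms (window 1): ALLOW
  req#12 t=8ms (window 1): ALLOW
  req#13 t=9ms (window 1): ALLOW
  req#14 t=10ms (window 1): ALLOW
  req#15 t=10ms (window 1): ALLOW
  req#16 t=11ms (window 1): ALLOW
  req#17 t=12ms (window 1): DENY
  req#18 t=13ms (window 1): DENY
  req#19 t=14ms (window 1): DENY
  req#20 t=14ms (window 1): DENY
  req#21 t=15ms (window 1): DENY

Allowed counts by window: 6 6

Answer: 6 6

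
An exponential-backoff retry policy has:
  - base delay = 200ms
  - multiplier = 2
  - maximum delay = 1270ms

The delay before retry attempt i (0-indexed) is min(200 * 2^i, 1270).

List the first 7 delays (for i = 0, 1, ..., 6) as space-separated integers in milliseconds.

Answer: 200 400 800 1270 1270 1270 1270

Derivation:
Computing each delay:
  i=0: min(200*2^0, 1270) = 200
  i=1: min(200*2^1, 1270) = 400
  i=2: min(200*2^2, 1270) = 800
  i=3: min(200*2^3, 1270) = 1270
  i=4: min(200*2^4, 1270) = 1270
  i=5: min(200*2^5, 1270) = 1270
  i=6: min(200*2^6, 1270) = 1270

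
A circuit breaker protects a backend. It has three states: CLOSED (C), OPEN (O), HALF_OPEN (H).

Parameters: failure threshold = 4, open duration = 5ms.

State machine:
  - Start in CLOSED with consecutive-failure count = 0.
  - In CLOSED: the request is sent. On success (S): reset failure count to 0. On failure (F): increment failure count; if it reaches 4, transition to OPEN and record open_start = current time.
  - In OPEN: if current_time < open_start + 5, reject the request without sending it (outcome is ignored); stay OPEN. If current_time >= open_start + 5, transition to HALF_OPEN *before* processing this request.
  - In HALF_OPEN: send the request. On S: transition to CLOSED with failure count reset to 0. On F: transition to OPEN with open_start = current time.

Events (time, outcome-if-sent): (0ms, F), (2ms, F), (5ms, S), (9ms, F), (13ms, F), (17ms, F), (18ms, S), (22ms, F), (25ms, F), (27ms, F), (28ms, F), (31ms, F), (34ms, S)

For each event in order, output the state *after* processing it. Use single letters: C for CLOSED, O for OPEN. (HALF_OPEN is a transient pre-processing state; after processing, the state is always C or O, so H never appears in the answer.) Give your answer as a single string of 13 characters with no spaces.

Answer: CCCCCCCCCCOOC

Derivation:
State after each event:
  event#1 t=0ms outcome=F: state=CLOSED
  event#2 t=2ms outcome=F: state=CLOSED
  event#3 t=5ms outcome=S: state=CLOSED
  event#4 t=9ms outcome=F: state=CLOSED
  event#5 t=13ms outcome=F: state=CLOSED
  event#6 t=17ms outcome=F: state=CLOSED
  event#7 t=18ms outcome=S: state=CLOSED
  event#8 t=22ms outcome=F: state=CLOSED
  event#9 t=25ms outcome=F: state=CLOSED
  event#10 t=27ms outcome=F: state=CLOSED
  event#11 t=28ms outcome=F: state=OPEN
  event#12 t=31ms outcome=F: state=OPEN
  event#13 t=34ms outcome=S: state=CLOSED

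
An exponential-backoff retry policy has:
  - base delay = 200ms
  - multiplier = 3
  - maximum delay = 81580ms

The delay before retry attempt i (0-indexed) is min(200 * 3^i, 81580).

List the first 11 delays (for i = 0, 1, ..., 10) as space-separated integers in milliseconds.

Answer: 200 600 1800 5400 16200 48600 81580 81580 81580 81580 81580

Derivation:
Computing each delay:
  i=0: min(200*3^0, 81580) = 200
  i=1: min(200*3^1, 81580) = 600
  i=2: min(200*3^2, 81580) = 1800
  i=3: min(200*3^3, 81580) = 5400
  i=4: min(200*3^4, 81580) = 16200
  i=5: min(200*3^5, 81580) = 48600
  i=6: min(200*3^6, 81580) = 81580
  i=7: min(200*3^7, 81580) = 81580
  i=8: min(200*3^8, 81580) = 81580
  i=9: min(200*3^9, 81580) = 81580
  i=10: min(200*3^10, 81580) = 81580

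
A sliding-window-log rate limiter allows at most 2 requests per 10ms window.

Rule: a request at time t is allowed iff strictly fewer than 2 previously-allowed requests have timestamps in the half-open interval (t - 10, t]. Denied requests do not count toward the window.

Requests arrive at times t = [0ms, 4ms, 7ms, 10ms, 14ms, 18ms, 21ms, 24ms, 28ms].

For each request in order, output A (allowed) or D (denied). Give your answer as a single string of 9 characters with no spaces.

Tracking allowed requests in the window:
  req#1 t=0ms: ALLOW
  req#2 t=4ms: ALLOW
  req#3 t=7ms: DENY
  req#4 t=10ms: ALLOW
  req#5 t=14ms: ALLOW
  req#6 t=18ms: DENY
  req#7 t=21ms: ALLOW
  req#8 t=24ms: ALLOW
  req#9 t=28ms: DENY

Answer: AADAADAAD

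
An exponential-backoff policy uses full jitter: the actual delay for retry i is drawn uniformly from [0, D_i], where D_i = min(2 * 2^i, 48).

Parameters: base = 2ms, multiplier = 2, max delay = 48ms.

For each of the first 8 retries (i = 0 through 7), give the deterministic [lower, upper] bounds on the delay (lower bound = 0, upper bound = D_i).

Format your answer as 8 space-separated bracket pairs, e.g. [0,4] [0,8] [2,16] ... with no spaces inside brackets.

Answer: [0,2] [0,4] [0,8] [0,16] [0,32] [0,48] [0,48] [0,48]

Derivation:
Computing bounds per retry:
  i=0: D_i=min(2*2^0,48)=2, bounds=[0,2]
  i=1: D_i=min(2*2^1,48)=4, bounds=[0,4]
  i=2: D_i=min(2*2^2,48)=8, bounds=[0,8]
  i=3: D_i=min(2*2^3,48)=16, bounds=[0,16]
  i=4: D_i=min(2*2^4,48)=32, bounds=[0,32]
  i=5: D_i=min(2*2^5,48)=48, bounds=[0,48]
  i=6: D_i=min(2*2^6,48)=48, bounds=[0,48]
  i=7: D_i=min(2*2^7,48)=48, bounds=[0,48]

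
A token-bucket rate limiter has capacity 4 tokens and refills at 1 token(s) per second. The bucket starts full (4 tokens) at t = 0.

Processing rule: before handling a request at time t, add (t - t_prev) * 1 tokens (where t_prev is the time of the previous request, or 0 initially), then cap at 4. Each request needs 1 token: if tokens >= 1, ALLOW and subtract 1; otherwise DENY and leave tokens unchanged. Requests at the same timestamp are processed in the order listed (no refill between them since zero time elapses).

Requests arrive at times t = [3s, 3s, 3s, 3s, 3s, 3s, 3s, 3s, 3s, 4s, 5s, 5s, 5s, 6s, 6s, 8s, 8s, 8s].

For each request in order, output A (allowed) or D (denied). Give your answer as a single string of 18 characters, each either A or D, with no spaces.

Answer: AAAADDDDDAADDADAAD

Derivation:
Simulating step by step:
  req#1 t=3s: ALLOW
  req#2 t=3s: ALLOW
  req#3 t=3s: ALLOW
  req#4 t=3s: ALLOW
  req#5 t=3s: DENY
  req#6 t=3s: DENY
  req#7 t=3s: DENY
  req#8 t=3s: DENY
  req#9 t=3s: DENY
  req#10 t=4s: ALLOW
  req#11 t=5s: ALLOW
  req#12 t=5s: DENY
  req#13 t=5s: DENY
  req#14 t=6s: ALLOW
  req#15 t=6s: DENY
  req#16 t=8s: ALLOW
  req#17 t=8s: ALLOW
  req#18 t=8s: DENY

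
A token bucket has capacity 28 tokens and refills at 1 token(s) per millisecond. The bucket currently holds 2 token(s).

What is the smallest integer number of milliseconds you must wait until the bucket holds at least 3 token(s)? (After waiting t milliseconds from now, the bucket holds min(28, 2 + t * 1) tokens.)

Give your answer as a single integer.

Answer: 1

Derivation:
Need 2 + t * 1 >= 3, so t >= 1/1.
Smallest integer t = ceil(1/1) = 1.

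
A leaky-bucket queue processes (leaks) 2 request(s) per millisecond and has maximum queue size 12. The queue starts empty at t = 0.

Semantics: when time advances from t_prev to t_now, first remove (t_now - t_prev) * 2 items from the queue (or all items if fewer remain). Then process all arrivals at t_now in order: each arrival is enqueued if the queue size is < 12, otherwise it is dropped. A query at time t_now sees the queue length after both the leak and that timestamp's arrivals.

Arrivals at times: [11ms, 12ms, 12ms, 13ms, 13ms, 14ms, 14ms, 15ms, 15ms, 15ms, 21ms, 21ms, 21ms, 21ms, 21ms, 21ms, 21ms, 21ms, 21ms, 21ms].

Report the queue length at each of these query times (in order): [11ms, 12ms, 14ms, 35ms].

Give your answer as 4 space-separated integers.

Queue lengths at query times:
  query t=11ms: backlog = 1
  query t=12ms: backlog = 2
  query t=14ms: backlog = 2
  query t=35ms: backlog = 0

Answer: 1 2 2 0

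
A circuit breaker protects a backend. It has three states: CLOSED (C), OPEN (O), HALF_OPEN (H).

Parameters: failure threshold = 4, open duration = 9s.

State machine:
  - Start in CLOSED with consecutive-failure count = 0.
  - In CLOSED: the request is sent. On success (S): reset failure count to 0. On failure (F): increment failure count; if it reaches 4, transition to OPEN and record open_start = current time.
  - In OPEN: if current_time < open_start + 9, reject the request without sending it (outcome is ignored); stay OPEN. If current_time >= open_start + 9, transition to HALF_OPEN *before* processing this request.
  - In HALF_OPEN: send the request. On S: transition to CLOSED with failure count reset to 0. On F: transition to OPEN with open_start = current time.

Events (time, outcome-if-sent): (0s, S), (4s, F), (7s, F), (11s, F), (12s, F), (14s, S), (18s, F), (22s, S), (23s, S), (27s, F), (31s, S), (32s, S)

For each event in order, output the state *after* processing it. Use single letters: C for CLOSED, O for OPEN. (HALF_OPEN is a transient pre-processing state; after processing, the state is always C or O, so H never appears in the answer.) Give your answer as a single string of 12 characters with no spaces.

Answer: CCCCOOOCCCCC

Derivation:
State after each event:
  event#1 t=0s outcome=S: state=CLOSED
  event#2 t=4s outcome=F: state=CLOSED
  event#3 t=7s outcome=F: state=CLOSED
  event#4 t=11s outcome=F: state=CLOSED
  event#5 t=12s outcome=F: state=OPEN
  event#6 t=14s outcome=S: state=OPEN
  event#7 t=18s outcome=F: state=OPEN
  event#8 t=22s outcome=S: state=CLOSED
  event#9 t=23s outcome=S: state=CLOSED
  event#10 t=27s outcome=F: state=CLOSED
  event#11 t=31s outcome=S: state=CLOSED
  event#12 t=32s outcome=S: state=CLOSED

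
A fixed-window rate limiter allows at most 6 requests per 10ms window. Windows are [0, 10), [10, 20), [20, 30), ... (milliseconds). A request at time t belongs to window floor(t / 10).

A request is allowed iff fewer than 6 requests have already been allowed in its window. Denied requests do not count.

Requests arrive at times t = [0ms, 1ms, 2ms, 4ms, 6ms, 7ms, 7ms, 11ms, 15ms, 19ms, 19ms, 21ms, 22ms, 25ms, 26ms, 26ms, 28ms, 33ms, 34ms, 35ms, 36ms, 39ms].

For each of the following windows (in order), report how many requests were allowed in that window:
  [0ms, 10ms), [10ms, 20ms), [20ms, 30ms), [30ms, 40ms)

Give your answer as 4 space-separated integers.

Answer: 6 4 6 5

Derivation:
Processing requests:
  req#1 t=0ms (window 0): ALLOW
  req#2 t=1ms (window 0): ALLOW
  req#3 t=2ms (window 0): ALLOW
  req#4 t=4ms (window 0): ALLOW
  req#5 t=6ms (window 0): ALLOW
  req#6 t=7ms (window 0): ALLOW
  req#7 t=7ms (window 0): DENY
  req#8 t=11ms (window 1): ALLOW
  req#9 t=15ms (window 1): ALLOW
  req#10 t=19ms (window 1): ALLOW
  req#11 t=19ms (window 1): ALLOW
  req#12 t=21ms (window 2): ALLOW
  req#13 t=22ms (window 2): ALLOW
  req#14 t=25ms (window 2): ALLOW
  req#15 t=26ms (window 2): ALLOW
  req#16 t=26ms (window 2): ALLOW
  req#17 t=28ms (window 2): ALLOW
  req#18 t=33ms (window 3): ALLOW
  req#19 t=34ms (window 3): ALLOW
  req#20 t=35ms (window 3): ALLOW
  req#21 t=36ms (window 3): ALLOW
  req#22 t=39ms (window 3): ALLOW

Allowed counts by window: 6 4 6 5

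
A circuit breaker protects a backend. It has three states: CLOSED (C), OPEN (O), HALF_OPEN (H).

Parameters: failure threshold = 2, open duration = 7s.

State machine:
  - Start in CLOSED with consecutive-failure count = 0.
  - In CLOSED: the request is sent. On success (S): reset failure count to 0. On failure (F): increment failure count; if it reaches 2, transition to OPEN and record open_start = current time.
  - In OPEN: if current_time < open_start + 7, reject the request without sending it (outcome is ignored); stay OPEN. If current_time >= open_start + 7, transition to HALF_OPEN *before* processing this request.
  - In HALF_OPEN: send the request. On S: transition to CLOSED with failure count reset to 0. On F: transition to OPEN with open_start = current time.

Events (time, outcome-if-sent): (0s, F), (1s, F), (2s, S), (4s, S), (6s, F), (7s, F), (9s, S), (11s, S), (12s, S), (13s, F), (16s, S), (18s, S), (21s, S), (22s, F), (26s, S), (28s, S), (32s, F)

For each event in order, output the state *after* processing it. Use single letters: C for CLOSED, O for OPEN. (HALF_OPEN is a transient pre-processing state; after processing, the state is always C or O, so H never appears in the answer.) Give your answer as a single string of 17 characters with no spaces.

Answer: COOOOOCCCCCCCCCCC

Derivation:
State after each event:
  event#1 t=0s outcome=F: state=CLOSED
  event#2 t=1s outcome=F: state=OPEN
  event#3 t=2s outcome=S: state=OPEN
  event#4 t=4s outcome=S: state=OPEN
  event#5 t=6s outcome=F: state=OPEN
  event#6 t=7s outcome=F: state=OPEN
  event#7 t=9s outcome=S: state=CLOSED
  event#8 t=11s outcome=S: state=CLOSED
  event#9 t=12s outcome=S: state=CLOSED
  event#10 t=13s outcome=F: state=CLOSED
  event#11 t=16s outcome=S: state=CLOSED
  event#12 t=18s outcome=S: state=CLOSED
  event#13 t=21s outcome=S: state=CLOSED
  event#14 t=22s outcome=F: state=CLOSED
  event#15 t=26s outcome=S: state=CLOSED
  event#16 t=28s outcome=S: state=CLOSED
  event#17 t=32s outcome=F: state=CLOSED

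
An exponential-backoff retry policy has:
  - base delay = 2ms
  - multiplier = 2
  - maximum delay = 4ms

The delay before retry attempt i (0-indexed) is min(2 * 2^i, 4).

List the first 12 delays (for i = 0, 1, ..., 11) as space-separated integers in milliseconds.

Answer: 2 4 4 4 4 4 4 4 4 4 4 4

Derivation:
Computing each delay:
  i=0: min(2*2^0, 4) = 2
  i=1: min(2*2^1, 4) = 4
  i=2: min(2*2^2, 4) = 4
  i=3: min(2*2^3, 4) = 4
  i=4: min(2*2^4, 4) = 4
  i=5: min(2*2^5, 4) = 4
  i=6: min(2*2^6, 4) = 4
  i=7: min(2*2^7, 4) = 4
  i=8: min(2*2^8, 4) = 4
  i=9: min(2*2^9, 4) = 4
  i=10: min(2*2^10, 4) = 4
  i=11: min(2*2^11, 4) = 4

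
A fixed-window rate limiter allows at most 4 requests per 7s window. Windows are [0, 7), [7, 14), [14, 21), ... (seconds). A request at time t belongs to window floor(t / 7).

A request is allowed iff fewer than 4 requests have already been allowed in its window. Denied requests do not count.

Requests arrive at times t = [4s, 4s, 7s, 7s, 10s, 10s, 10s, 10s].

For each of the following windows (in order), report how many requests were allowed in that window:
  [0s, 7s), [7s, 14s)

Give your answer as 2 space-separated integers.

Answer: 2 4

Derivation:
Processing requests:
  req#1 t=4s (window 0): ALLOW
  req#2 t=4s (window 0): ALLOW
  req#3 t=7s (window 1): ALLOW
  req#4 t=7s (window 1): ALLOW
  req#5 t=10s (window 1): ALLOW
  req#6 t=10s (window 1): ALLOW
  req#7 t=10s (window 1): DENY
  req#8 t=10s (window 1): DENY

Allowed counts by window: 2 4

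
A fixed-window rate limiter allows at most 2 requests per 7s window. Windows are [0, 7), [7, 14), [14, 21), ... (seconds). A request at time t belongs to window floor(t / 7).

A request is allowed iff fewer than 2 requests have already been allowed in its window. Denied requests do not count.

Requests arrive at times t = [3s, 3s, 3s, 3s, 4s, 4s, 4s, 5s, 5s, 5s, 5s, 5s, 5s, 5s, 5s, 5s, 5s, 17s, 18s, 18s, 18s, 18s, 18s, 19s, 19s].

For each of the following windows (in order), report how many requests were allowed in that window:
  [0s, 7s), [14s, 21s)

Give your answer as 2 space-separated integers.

Answer: 2 2

Derivation:
Processing requests:
  req#1 t=3s (window 0): ALLOW
  req#2 t=3s (window 0): ALLOW
  req#3 t=3s (window 0): DENY
  req#4 t=3s (window 0): DENY
  req#5 t=4s (window 0): DENY
  req#6 t=4s (window 0): DENY
  req#7 t=4s (window 0): DENY
  req#8 t=5s (window 0): DENY
  req#9 t=5s (window 0): DENY
  req#10 t=5s (window 0): DENY
  req#11 t=5s (window 0): DENY
  req#12 t=5s (window 0): DENY
  req#13 t=5s (window 0): DENY
  req#14 t=5s (window 0): DENY
  req#15 t=5s (window 0): DENY
  req#16 t=5s (window 0): DENY
  req#17 t=5s (window 0): DENY
  req#18 t=17s (window 2): ALLOW
  req#19 t=18s (window 2): ALLOW
  req#20 t=18s (window 2): DENY
  req#21 t=18s (window 2): DENY
  req#22 t=18s (window 2): DENY
  req#23 t=18s (window 2): DENY
  req#24 t=19s (window 2): DENY
  req#25 t=19s (window 2): DENY

Allowed counts by window: 2 2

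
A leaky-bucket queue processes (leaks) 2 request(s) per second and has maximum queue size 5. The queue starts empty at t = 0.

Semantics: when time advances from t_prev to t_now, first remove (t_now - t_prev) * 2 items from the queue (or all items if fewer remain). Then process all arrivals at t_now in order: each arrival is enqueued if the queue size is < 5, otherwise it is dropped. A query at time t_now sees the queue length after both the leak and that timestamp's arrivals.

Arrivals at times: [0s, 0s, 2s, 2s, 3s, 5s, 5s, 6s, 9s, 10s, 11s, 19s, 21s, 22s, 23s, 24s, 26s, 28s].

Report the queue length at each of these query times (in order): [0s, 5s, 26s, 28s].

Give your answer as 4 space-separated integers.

Answer: 2 2 1 1

Derivation:
Queue lengths at query times:
  query t=0s: backlog = 2
  query t=5s: backlog = 2
  query t=26s: backlog = 1
  query t=28s: backlog = 1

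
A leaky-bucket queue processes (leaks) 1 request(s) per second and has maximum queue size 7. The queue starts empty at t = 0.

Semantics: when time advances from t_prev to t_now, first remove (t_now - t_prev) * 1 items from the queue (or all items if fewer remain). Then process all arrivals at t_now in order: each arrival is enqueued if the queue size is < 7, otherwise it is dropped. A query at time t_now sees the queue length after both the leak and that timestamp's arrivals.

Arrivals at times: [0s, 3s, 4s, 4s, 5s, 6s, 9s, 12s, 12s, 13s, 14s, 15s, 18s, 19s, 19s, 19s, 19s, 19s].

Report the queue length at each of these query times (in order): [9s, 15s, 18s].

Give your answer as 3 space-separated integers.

Queue lengths at query times:
  query t=9s: backlog = 1
  query t=15s: backlog = 2
  query t=18s: backlog = 1

Answer: 1 2 1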